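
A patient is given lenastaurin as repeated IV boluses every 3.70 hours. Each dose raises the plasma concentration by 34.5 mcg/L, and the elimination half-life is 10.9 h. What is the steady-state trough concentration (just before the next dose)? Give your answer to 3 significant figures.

130 mcg/L

k = ln 2 / 10.9 = 0.06359 h⁻¹
Fraction remaining after one interval: e^(−kτ) = e^(−0.06359 × 3.70) = 0.7903
R = 1 / (1 − 0.7903) = 4.770
Css,max = 34.5 × 4.770 = 164.6 mcg/L
Css,min = Css,max × e^(−kτ) = 164.6 × 0.7903 ≈ 130 mcg/L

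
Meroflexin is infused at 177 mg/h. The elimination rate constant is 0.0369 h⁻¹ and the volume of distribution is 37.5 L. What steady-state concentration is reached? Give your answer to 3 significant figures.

CL = k · V = 0.0369 × 37.5 = 1.384 L/h
Css = rate / CL = 177 / 1.384 ≈ 128 mg/L

128 mg/L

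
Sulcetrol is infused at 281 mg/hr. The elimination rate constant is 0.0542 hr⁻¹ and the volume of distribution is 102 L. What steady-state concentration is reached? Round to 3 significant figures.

50.8 mg/L

CL = k · V = 0.0542 × 102 = 5.528 L/hr
Css = rate / CL = 281 / 5.528 ≈ 50.8 mg/L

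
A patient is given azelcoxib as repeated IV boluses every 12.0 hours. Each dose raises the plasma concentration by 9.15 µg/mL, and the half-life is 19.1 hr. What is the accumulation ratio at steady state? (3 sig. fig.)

k = ln 2 / 19.1 = 0.03629 hr⁻¹
Fraction remaining after one interval: e^(−kτ) = e^(−0.03629 × 12.0) = 0.6470
R = 1 / (1 − 0.6470) = 1 / 0.3530 ≈ 2.83

2.83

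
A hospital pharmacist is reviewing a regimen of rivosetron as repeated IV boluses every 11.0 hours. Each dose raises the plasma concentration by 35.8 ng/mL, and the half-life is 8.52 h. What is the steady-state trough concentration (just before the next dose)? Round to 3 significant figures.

k = ln 2 / 8.52 = 0.08136 h⁻¹
Fraction remaining after one interval: e^(−kτ) = e^(−0.08136 × 11.0) = 0.4086
R = 1 / (1 − 0.4086) = 1.691
Css,max = 35.8 × 1.691 = 60.54 ng/mL
Css,min = Css,max × e^(−kτ) = 60.54 × 0.4086 ≈ 24.7 ng/mL

24.7 ng/mL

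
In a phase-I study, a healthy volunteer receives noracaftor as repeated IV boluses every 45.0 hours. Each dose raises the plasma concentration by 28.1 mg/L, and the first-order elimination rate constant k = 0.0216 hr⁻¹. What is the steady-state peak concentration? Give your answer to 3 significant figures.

45.2 mg/L

Fraction remaining after one interval: e^(−kτ) = e^(−0.02160 × 45.0) = 0.3783
R = 1 / (1 − 0.3783) = 1.609
Css,max = 28.1 × 1.609 ≈ 45.2 mg/L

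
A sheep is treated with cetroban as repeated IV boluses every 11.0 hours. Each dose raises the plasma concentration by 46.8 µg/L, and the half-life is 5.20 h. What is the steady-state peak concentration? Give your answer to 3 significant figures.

k = ln 2 / 5.20 = 0.1333 h⁻¹
Fraction remaining after one interval: e^(−kτ) = e^(−0.1333 × 11.0) = 0.2308
R = 1 / (1 − 0.2308) = 1.300
Css,max = 46.8 × 1.300 ≈ 60.8 µg/L

60.8 µg/L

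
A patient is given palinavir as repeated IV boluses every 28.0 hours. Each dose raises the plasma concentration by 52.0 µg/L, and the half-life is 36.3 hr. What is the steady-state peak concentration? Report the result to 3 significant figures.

126 µg/L

k = ln 2 / 36.3 = 0.01909 hr⁻¹
Fraction remaining after one interval: e^(−kτ) = e^(−0.01909 × 28.0) = 0.5859
R = 1 / (1 − 0.5859) = 2.415
Css,max = 52.0 × 2.415 ≈ 126 µg/L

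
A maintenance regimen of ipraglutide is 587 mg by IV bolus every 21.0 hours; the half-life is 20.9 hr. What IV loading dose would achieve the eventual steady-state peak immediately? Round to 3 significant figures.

k = ln 2 / 20.9 = 0.03316 hr⁻¹
Accumulation ratio R = 1 / (1 − e^(−kτ)) = 1 / (1 − e^(−0.03316×21.0)) = 1 / (1 − 0.4983) = 1.993
Loading dose = maintenance dose × R = 587 × 1.993 ≈ 1170 mg

1170 mg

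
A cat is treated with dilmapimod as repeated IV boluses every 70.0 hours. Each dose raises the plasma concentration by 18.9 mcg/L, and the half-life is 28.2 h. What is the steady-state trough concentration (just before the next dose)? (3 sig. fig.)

4.12 mcg/L

k = ln 2 / 28.2 = 0.02458 h⁻¹
Fraction remaining after one interval: e^(−kτ) = e^(−0.02458 × 70.0) = 0.1790
R = 1 / (1 − 0.1790) = 1.218
Css,max = 18.9 × 1.218 = 23.02 mcg/L
Css,min = Css,max × e^(−kτ) = 23.02 × 0.1790 ≈ 4.12 mcg/L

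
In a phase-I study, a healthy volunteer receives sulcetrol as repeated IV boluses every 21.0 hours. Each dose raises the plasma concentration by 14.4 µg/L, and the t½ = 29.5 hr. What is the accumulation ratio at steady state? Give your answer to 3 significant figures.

k = ln 2 / 29.5 = 0.02350 hr⁻¹
Fraction remaining after one interval: e^(−kτ) = e^(−0.02350 × 21.0) = 0.6105
R = 1 / (1 − 0.6105) = 1 / 0.3895 ≈ 2.57

2.57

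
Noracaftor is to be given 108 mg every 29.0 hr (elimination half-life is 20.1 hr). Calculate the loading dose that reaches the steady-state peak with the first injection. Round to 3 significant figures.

k = ln 2 / 20.1 = 0.03448 hr⁻¹
Accumulation ratio R = 1 / (1 − e^(−kτ)) = 1 / (1 − e^(−0.03448×29.0)) = 1 / (1 − 0.3679) = 1.582
Loading dose = maintenance dose × R = 108 × 1.582 ≈ 171 mg

171 mg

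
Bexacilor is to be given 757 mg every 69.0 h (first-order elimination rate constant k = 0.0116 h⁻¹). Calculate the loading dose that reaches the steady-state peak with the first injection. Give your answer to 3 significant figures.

Accumulation ratio R = 1 / (1 − e^(−kτ)) = 1 / (1 − e^(−0.01160×69.0)) = 1 / (1 − 0.4491) = 1.815
Loading dose = maintenance dose × R = 757 × 1.815 ≈ 1370 mg

1370 mg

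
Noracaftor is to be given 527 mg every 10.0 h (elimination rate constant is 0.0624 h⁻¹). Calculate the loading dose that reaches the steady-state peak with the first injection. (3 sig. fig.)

1140 mg

Accumulation ratio R = 1 / (1 − e^(−kτ)) = 1 / (1 − e^(−0.06240×10.0)) = 1 / (1 − 0.5358) = 2.154
Loading dose = maintenance dose × R = 527 × 2.154 ≈ 1140 mg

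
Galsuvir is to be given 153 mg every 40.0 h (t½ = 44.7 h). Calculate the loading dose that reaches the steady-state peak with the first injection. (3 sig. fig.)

331 mg

k = ln 2 / 44.7 = 0.01551 h⁻¹
Accumulation ratio R = 1 / (1 − e^(−kτ)) = 1 / (1 − e^(−0.01551×40.0)) = 1 / (1 − 0.5378) = 2.164
Loading dose = maintenance dose × R = 153 × 2.164 ≈ 331 mg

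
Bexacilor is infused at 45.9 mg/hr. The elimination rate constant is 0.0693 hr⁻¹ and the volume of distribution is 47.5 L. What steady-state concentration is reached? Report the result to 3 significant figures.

CL = k · V = 0.0693 × 47.5 = 3.292 L/hr
Css = rate / CL = 45.9 / 3.292 ≈ 13.9 mg/L

13.9 mg/L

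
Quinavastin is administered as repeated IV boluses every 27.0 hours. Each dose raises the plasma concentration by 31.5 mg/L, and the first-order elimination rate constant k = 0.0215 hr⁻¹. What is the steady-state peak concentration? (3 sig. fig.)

71.5 mg/L

Fraction remaining after one interval: e^(−kτ) = e^(−0.02150 × 27.0) = 0.5596
R = 1 / (1 − 0.5596) = 2.271
Css,max = 31.5 × 2.271 ≈ 71.5 mg/L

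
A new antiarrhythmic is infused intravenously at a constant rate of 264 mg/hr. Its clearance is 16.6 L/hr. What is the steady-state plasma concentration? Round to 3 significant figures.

Css = infusion rate / CL = 264 / 16.6 ≈ 15.9 mg/L

15.9 mg/L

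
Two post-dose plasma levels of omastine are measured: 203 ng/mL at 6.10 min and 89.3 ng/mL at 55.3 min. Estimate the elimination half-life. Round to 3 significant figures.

41.5 minutes

k = ln(C₁/C₂) / (t₂ − t₁) = ln(203/89.3) / (55.3 − 6.10)
  = 0.8212 / 49.20 = 0.01669 min⁻¹
t½ = ln 2 / k = ln 2 / 0.01669 ≈ 41.5 minutes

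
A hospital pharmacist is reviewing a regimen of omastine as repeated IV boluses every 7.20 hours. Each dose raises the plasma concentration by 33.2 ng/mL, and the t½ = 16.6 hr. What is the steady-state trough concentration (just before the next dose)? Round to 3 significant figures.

k = ln 2 / 16.6 = 0.04176 hr⁻¹
Fraction remaining after one interval: e^(−kτ) = e^(−0.04176 × 7.20) = 0.7403
R = 1 / (1 − 0.7403) = 3.851
Css,max = 33.2 × 3.851 = 127.9 ng/mL
Css,min = Css,max × e^(−kτ) = 127.9 × 0.7403 ≈ 94.7 ng/mL

94.7 ng/mL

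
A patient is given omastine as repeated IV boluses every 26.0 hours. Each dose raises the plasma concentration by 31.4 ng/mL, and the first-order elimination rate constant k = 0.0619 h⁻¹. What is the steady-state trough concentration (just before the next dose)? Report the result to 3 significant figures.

Fraction remaining after one interval: e^(−kτ) = e^(−0.06190 × 26.0) = 0.2000
R = 1 / (1 − 0.2000) = 1.250
Css,max = 31.4 × 1.250 = 39.25 ng/mL
Css,min = Css,max × e^(−kτ) = 39.25 × 0.2000 ≈ 7.85 ng/mL

7.85 ng/mL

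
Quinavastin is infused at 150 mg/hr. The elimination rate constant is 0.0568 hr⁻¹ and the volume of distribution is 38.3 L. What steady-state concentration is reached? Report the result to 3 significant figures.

CL = k · V = 0.0568 × 38.3 = 2.175 L/hr
Css = rate / CL = 150 / 2.175 ≈ 69.0 mg/L

69.0 mg/L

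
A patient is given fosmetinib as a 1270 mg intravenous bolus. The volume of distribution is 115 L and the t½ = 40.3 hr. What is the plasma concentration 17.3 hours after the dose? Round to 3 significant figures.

8.20 µg/mL

C₀ = dose / V = 1270 / 115 = 11.04 µg/mL
k = ln 2 / 40.3 = 0.01720 hr⁻¹
C(t) = C₀ e^(−kt) = 11.04 × e^(−0.01720 × 17.3) = 11.04 × e^(−0.2976) = 11.04 × 0.7426 ≈ 8.20 µg/mL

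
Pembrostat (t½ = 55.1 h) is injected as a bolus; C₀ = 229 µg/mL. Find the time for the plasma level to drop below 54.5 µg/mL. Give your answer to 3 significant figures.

k = ln 2 / 55.1 = 0.01258 h⁻¹
C(t) = C₀ e^(−kt)  ⇒  t = ln(C₀/C) / k
t = ln(229/54.5) / 0.01258 = 1.436 / 0.01258 ≈ 114 hours

114 hours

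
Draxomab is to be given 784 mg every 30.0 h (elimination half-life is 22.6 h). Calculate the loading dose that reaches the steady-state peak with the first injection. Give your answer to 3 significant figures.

1300 mg

k = ln 2 / 22.6 = 0.03067 h⁻¹
Accumulation ratio R = 1 / (1 − e^(−kτ)) = 1 / (1 − e^(−0.03067×30.0)) = 1 / (1 − 0.3985) = 1.662
Loading dose = maintenance dose × R = 784 × 1.662 ≈ 1300 mg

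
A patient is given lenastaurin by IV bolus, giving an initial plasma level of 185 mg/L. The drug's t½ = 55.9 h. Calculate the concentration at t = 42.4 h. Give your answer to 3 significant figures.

k = ln 2 / 55.9 = 0.01240 h⁻¹
C(t) = C₀ e^(−kt) = 185 × e^(−0.01240 × 42.4) = 185 × e^(−0.5258) = 185 × 0.5911 ≈ 109 mg/L

109 mg/L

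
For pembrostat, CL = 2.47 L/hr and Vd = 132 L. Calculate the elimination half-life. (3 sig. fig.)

37.0 hours

k = CL / V = 2.47 / 132 = 0.01871 hr⁻¹
t½ = ln 2 / k = ln 2 / 0.01871 ≈ 37.0 hours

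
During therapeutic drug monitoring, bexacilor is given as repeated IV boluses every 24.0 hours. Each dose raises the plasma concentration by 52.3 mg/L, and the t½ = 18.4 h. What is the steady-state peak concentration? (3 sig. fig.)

87.9 mg/L

k = ln 2 / 18.4 = 0.03767 h⁻¹
Fraction remaining after one interval: e^(−kτ) = e^(−0.03767 × 24.0) = 0.4049
R = 1 / (1 − 0.4049) = 1.680
Css,max = 52.3 × 1.680 ≈ 87.9 mg/L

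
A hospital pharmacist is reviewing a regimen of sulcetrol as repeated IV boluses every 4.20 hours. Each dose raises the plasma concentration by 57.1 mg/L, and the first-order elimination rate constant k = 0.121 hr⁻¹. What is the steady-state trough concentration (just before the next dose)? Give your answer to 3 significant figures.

86.2 mg/L

Fraction remaining after one interval: e^(−kτ) = e^(−0.1210 × 4.20) = 0.6016
R = 1 / (1 − 0.6016) = 2.510
Css,max = 57.1 × 2.510 = 143.3 mg/L
Css,min = Css,max × e^(−kτ) = 143.3 × 0.6016 ≈ 86.2 mg/L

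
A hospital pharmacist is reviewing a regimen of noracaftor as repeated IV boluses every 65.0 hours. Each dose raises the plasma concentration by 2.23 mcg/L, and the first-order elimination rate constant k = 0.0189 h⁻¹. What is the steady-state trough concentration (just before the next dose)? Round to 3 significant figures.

0.923 mcg/L

Fraction remaining after one interval: e^(−kτ) = e^(−0.01890 × 65.0) = 0.2927
R = 1 / (1 − 0.2927) = 1.414
Css,max = 2.23 × 1.414 = 3.153 mcg/L
Css,min = Css,max × e^(−kτ) = 3.153 × 0.2927 ≈ 0.923 mcg/L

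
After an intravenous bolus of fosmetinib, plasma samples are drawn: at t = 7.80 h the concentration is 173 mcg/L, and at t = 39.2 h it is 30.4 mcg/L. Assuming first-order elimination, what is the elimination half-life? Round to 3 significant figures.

k = ln(C₁/C₂) / (t₂ − t₁) = ln(173/30.4) / (39.2 − 7.80)
  = 1.739 / 31.40 = 0.05538 h⁻¹
t½ = ln 2 / k = ln 2 / 0.05538 ≈ 12.5 hours

12.5 hours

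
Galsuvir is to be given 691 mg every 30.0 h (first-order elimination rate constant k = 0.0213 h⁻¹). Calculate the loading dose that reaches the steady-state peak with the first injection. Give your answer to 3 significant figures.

Accumulation ratio R = 1 / (1 − e^(−kτ)) = 1 / (1 − e^(−0.02130×30.0)) = 1 / (1 − 0.5278) = 2.118
Loading dose = maintenance dose × R = 691 × 2.118 ≈ 1460 mg

1460 mg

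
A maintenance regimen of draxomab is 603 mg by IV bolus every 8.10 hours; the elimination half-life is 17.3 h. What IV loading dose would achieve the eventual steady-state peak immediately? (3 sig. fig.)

k = ln 2 / 17.3 = 0.04007 h⁻¹
Accumulation ratio R = 1 / (1 − e^(−kτ)) = 1 / (1 − e^(−0.04007×8.10)) = 1 / (1 − 0.7229) = 3.608
Loading dose = maintenance dose × R = 603 × 3.608 ≈ 2180 mg

2180 mg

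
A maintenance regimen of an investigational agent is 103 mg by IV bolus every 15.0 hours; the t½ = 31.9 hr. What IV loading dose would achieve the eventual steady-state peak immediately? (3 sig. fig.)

370 mg

k = ln 2 / 31.9 = 0.02173 hr⁻¹
Accumulation ratio R = 1 / (1 − e^(−kτ)) = 1 / (1 − e^(−0.02173×15.0)) = 1 / (1 − 0.7219) = 3.595
Loading dose = maintenance dose × R = 103 × 3.595 ≈ 370 mg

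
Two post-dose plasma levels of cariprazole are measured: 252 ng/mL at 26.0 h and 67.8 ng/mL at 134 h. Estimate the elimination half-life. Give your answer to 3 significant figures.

k = ln(C₁/C₂) / (t₂ − t₁) = ln(252/67.8) / (134 − 26.0)
  = 1.313 / 108.0 = 0.01216 h⁻¹
t½ = ln 2 / k = ln 2 / 0.01216 ≈ 57.0 hours

57.0 hours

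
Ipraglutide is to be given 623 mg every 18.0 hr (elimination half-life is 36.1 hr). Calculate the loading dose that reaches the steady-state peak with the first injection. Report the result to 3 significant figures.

k = ln 2 / 36.1 = 0.01920 hr⁻¹
Accumulation ratio R = 1 / (1 − e^(−kτ)) = 1 / (1 − e^(−0.01920×18.0)) = 1 / (1 − 0.7078) = 3.422
Loading dose = maintenance dose × R = 623 × 3.422 ≈ 2130 mg

2130 mg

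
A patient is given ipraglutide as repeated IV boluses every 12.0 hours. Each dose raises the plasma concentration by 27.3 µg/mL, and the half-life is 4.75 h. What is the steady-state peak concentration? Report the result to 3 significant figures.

33.0 µg/mL

k = ln 2 / 4.75 = 0.1459 h⁻¹
Fraction remaining after one interval: e^(−kτ) = e^(−0.1459 × 12.0) = 0.1736
R = 1 / (1 − 0.1736) = 1.210
Css,max = 27.3 × 1.210 ≈ 33.0 µg/mL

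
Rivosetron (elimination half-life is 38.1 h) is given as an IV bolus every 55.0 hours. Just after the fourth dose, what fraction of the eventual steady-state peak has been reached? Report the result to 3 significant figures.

k = ln 2 / 38.1 = 0.01819 h⁻¹
f_n = 1 − e^(−nkτ) = 1 − e^(−4 × 0.01819 × 55.0) = 1 − e^(−4.002) = 1 − 0.01827 ≈ 0.982

0.982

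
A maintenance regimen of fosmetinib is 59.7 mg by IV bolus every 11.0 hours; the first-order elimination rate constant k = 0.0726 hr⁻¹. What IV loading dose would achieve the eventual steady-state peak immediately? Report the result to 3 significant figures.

Accumulation ratio R = 1 / (1 − e^(−kτ)) = 1 / (1 − e^(−0.07260×11.0)) = 1 / (1 − 0.4500) = 1.818
Loading dose = maintenance dose × R = 59.7 × 1.818 ≈ 109 mg

109 mg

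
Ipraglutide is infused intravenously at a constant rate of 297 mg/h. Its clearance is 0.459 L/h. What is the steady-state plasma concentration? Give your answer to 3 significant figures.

647 mg/L

Css = infusion rate / CL = 297 / 0.459 ≈ 647 mg/L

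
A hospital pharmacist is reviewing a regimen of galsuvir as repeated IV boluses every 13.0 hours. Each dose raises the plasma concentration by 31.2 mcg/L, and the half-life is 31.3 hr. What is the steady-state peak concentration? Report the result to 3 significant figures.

125 mcg/L

k = ln 2 / 31.3 = 0.02215 hr⁻¹
Fraction remaining after one interval: e^(−kτ) = e^(−0.02215 × 13.0) = 0.7498
R = 1 / (1 − 0.7498) = 3.998
Css,max = 31.2 × 3.998 ≈ 125 mcg/L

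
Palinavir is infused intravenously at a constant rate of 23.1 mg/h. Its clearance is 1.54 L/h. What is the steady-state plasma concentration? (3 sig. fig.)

Css = infusion rate / CL = 23.1 / 1.54 ≈ 15.0 mg/L

15.0 mg/L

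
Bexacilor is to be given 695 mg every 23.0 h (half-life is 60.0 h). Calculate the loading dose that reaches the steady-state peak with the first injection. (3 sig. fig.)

k = ln 2 / 60.0 = 0.01155 h⁻¹
Accumulation ratio R = 1 / (1 − e^(−kτ)) = 1 / (1 − e^(−0.01155×23.0)) = 1 / (1 − 0.7667) = 4.286
Loading dose = maintenance dose × R = 695 × 4.286 ≈ 2980 mg

2980 mg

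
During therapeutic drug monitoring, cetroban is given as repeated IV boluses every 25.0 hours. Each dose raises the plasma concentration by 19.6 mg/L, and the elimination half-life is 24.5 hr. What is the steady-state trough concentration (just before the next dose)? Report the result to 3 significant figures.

k = ln 2 / 24.5 = 0.02829 hr⁻¹
Fraction remaining after one interval: e^(−kτ) = e^(−0.02829 × 25.0) = 0.4930
R = 1 / (1 − 0.4930) = 1.972
Css,max = 19.6 × 1.972 = 38.66 mg/L
Css,min = Css,max × e^(−kτ) = 38.66 × 0.4930 ≈ 19.1 mg/L

19.1 mg/L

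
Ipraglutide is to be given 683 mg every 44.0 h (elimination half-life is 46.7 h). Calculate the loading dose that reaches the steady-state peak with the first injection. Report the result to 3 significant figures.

1420 mg

k = ln 2 / 46.7 = 0.01484 h⁻¹
Accumulation ratio R = 1 / (1 − e^(−kτ)) = 1 / (1 − e^(−0.01484×44.0)) = 1 / (1 − 0.5204) = 2.085
Loading dose = maintenance dose × R = 683 × 2.085 ≈ 1420 mg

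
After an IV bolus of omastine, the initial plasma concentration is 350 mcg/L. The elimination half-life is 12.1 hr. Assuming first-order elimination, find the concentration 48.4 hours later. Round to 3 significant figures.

21.9 mcg/L

k = ln 2 / 12.1 = 0.05728 hr⁻¹
C(t) = C₀ e^(−kt) = 350 × e^(−0.05728 × 48.4) = 350 × e^(−2.773) = 350 × 0.06250 ≈ 21.9 mcg/L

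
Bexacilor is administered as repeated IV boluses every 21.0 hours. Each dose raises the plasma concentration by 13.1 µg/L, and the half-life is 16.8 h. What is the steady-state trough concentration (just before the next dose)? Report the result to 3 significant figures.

k = ln 2 / 16.8 = 0.04126 h⁻¹
Fraction remaining after one interval: e^(−kτ) = e^(−0.04126 × 21.0) = 0.4204
R = 1 / (1 − 0.4204) = 1.725
Css,max = 13.1 × 1.725 = 22.60 µg/L
Css,min = Css,max × e^(−kτ) = 22.60 × 0.4204 ≈ 9.50 µg/L

9.50 µg/L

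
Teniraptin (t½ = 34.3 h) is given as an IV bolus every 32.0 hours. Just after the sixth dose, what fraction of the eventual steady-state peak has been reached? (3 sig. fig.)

k = ln 2 / 34.3 = 0.02021 h⁻¹
f_n = 1 − e^(−nkτ) = 1 − e^(−6 × 0.02021 × 32.0) = 1 − e^(−3.880) = 1 − 0.02065 ≈ 0.979

0.979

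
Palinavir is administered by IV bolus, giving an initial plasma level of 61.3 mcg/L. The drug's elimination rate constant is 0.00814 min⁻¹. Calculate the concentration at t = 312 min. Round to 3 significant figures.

4.84 mcg/L

C(t) = C₀ e^(−kt) = 61.3 × e^(−0.008140 × 312) = 61.3 × e^(−2.540) = 61.3 × 0.07889 ≈ 4.84 mcg/L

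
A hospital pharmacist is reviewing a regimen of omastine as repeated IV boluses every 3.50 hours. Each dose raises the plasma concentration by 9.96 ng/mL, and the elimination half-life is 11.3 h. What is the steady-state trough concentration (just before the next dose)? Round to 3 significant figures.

41.6 ng/mL

k = ln 2 / 11.3 = 0.06134 h⁻¹
Fraction remaining after one interval: e^(−kτ) = e^(−0.06134 × 3.50) = 0.8068
R = 1 / (1 − 0.8068) = 5.176
Css,max = 9.96 × 5.176 = 51.55 ng/mL
Css,min = Css,max × e^(−kτ) = 51.55 × 0.8068 ≈ 41.6 ng/mL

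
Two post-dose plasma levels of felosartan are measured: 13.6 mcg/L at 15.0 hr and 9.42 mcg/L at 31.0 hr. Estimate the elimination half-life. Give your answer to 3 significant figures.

k = ln(C₁/C₂) / (t₂ − t₁) = ln(13.6/9.42) / (31.0 − 15.0)
  = 0.3672 / 16.00 = 0.02295 hr⁻¹
t½ = ln 2 / k = ln 2 / 0.02295 ≈ 30.2 hours

30.2 hours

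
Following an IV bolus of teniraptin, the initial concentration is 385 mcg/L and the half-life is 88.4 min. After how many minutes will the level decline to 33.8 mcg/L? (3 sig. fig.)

310 minutes

k = ln 2 / 88.4 = 0.007841 min⁻¹
C(t) = C₀ e^(−kt)  ⇒  t = ln(C₀/C) / k
t = ln(385/33.8) / 0.007841 = 2.433 / 0.007841 ≈ 310 minutes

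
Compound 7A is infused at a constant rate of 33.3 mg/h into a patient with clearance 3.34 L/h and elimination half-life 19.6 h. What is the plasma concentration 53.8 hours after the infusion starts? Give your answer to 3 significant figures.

Css = rate / CL = 33.3 / 3.34 = 9.970 mg/L
k = ln 2 / 19.6 = 0.03536 h⁻¹
C(t) = Css (1 − e^(−kt)) = 9.970 × (1 − e^(−1.903)) = 9.970 × 0.8508 ≈ 8.48 mg/L

8.48 mg/L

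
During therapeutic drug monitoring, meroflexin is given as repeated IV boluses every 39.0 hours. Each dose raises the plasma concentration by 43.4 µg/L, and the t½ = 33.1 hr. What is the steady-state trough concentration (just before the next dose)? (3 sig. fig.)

34.4 µg/L

k = ln 2 / 33.1 = 0.02094 hr⁻¹
Fraction remaining after one interval: e^(−kτ) = e^(−0.02094 × 39.0) = 0.4419
R = 1 / (1 − 0.4419) = 1.792
Css,max = 43.4 × 1.792 = 77.76 µg/L
Css,min = Css,max × e^(−kτ) = 77.76 × 0.4419 ≈ 34.4 µg/L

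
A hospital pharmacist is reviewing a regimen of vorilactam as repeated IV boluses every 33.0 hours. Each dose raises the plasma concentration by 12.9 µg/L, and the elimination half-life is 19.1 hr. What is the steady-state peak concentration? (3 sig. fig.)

18.5 µg/L

k = ln 2 / 19.1 = 0.03629 hr⁻¹
Fraction remaining after one interval: e^(−kτ) = e^(−0.03629 × 33.0) = 0.3019
R = 1 / (1 − 0.3019) = 1.433
Css,max = 12.9 × 1.433 ≈ 18.5 µg/L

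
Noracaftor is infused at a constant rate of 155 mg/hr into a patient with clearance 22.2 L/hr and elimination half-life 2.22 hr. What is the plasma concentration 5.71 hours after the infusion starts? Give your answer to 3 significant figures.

Css = rate / CL = 155 / 22.2 = 6.982 mg/L
k = ln 2 / 2.22 = 0.3122 hr⁻¹
C(t) = Css (1 − e^(−kt)) = 6.982 × (1 − e^(−1.783)) = 6.982 × 0.8318 ≈ 5.81 mg/L

5.81 mg/L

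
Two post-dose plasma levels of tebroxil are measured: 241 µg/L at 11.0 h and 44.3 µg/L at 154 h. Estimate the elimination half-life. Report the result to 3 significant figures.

58.5 hours

k = ln(C₁/C₂) / (t₂ − t₁) = ln(241/44.3) / (154 − 11.0)
  = 1.694 / 143.0 = 0.01184 h⁻¹
t½ = ln 2 / k = ln 2 / 0.01184 ≈ 58.5 hours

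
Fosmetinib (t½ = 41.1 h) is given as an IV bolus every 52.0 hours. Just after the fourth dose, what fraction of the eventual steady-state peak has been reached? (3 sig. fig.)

k = ln 2 / 41.1 = 0.01686 h⁻¹
f_n = 1 − e^(−nkτ) = 1 − e^(−4 × 0.01686 × 52.0) = 1 − e^(−3.508) = 1 − 0.02996 ≈ 0.970

0.970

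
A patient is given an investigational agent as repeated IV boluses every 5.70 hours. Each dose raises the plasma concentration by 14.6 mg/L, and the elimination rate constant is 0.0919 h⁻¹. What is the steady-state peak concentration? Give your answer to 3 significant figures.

35.8 mg/L

Fraction remaining after one interval: e^(−kτ) = e^(−0.09190 × 5.70) = 0.5922
R = 1 / (1 − 0.5922) = 2.452
Css,max = 14.6 × 2.452 ≈ 35.8 mg/L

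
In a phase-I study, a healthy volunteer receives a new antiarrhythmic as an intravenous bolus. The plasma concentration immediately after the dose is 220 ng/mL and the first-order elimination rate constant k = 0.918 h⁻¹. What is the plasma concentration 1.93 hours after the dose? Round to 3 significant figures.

37.4 ng/mL

C(t) = C₀ e^(−kt) = 220 × e^(−0.9180 × 1.93) = 220 × e^(−1.772) = 220 × 0.1700 ≈ 37.4 ng/mL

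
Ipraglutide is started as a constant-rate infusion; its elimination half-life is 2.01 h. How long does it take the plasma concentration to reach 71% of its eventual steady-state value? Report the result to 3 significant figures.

3.59 hours

k = ln 2 / 2.01 = 0.3448 h⁻¹
f = 1 − e^(−kt)  ⇒  t = −ln(1 − f) / k
t = −ln(1 − 0.71) / 0.3448 = 1.238 / 0.3448 ≈ 3.59 hours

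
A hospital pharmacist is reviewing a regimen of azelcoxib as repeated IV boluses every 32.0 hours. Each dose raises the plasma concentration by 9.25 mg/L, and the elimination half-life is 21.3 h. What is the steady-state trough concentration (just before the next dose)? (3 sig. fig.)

5.05 mg/L

k = ln 2 / 21.3 = 0.03254 h⁻¹
Fraction remaining after one interval: e^(−kτ) = e^(−0.03254 × 32.0) = 0.3530
R = 1 / (1 − 0.3530) = 1.546
Css,max = 9.25 × 1.546 = 14.30 mg/L
Css,min = Css,max × e^(−kτ) = 14.30 × 0.3530 ≈ 5.05 mg/L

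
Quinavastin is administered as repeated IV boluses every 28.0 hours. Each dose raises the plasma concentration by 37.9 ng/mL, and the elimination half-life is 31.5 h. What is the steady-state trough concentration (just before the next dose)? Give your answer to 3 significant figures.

k = ln 2 / 31.5 = 0.02200 h⁻¹
Fraction remaining after one interval: e^(−kτ) = e^(−0.02200 × 28.0) = 0.5400
R = 1 / (1 − 0.5400) = 2.174
Css,max = 37.9 × 2.174 = 82.40 ng/mL
Css,min = Css,max × e^(−kτ) = 82.40 × 0.5400 ≈ 44.5 ng/mL

44.5 ng/mL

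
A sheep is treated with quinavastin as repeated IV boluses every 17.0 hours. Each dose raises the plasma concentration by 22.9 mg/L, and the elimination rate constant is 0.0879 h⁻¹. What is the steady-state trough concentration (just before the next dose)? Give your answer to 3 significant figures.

6.63 mg/L

Fraction remaining after one interval: e^(−kτ) = e^(−0.08790 × 17.0) = 0.2244
R = 1 / (1 − 0.2244) = 1.289
Css,max = 22.9 × 1.289 = 29.53 mg/L
Css,min = Css,max × e^(−kτ) = 29.53 × 0.2244 ≈ 6.63 mg/L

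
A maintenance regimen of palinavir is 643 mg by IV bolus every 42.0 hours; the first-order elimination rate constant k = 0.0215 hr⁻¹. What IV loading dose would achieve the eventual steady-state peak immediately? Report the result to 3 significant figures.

1080 mg

Accumulation ratio R = 1 / (1 − e^(−kτ)) = 1 / (1 − e^(−0.02150×42.0)) = 1 / (1 − 0.4054) = 1.682
Loading dose = maintenance dose × R = 643 × 1.682 ≈ 1080 mg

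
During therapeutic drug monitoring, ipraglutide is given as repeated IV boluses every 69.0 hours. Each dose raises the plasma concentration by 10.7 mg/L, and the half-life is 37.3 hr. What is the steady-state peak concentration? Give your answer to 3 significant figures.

14.8 mg/L

k = ln 2 / 37.3 = 0.01858 hr⁻¹
Fraction remaining after one interval: e^(−kτ) = e^(−0.01858 × 69.0) = 0.2774
R = 1 / (1 − 0.2774) = 1.384
Css,max = 10.7 × 1.384 ≈ 14.8 mg/L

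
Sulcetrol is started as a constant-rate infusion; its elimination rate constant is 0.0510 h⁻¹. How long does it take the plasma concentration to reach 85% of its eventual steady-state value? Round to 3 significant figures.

f = 1 − e^(−kt)  ⇒  t = −ln(1 − f) / k
t = −ln(1 − 0.85) / 0.05100 = 1.897 / 0.05100 ≈ 37.2 hours

37.2 hours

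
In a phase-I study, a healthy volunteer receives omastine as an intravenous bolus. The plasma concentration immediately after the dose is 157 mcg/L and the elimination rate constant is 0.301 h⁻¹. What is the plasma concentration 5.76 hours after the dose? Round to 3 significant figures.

27.7 mcg/L

C(t) = C₀ e^(−kt) = 157 × e^(−0.3010 × 5.76) = 157 × e^(−1.734) = 157 × 0.1766 ≈ 27.7 mcg/L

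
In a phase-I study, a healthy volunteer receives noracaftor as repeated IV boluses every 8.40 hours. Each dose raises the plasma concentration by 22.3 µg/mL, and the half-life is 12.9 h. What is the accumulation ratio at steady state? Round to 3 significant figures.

2.75

k = ln 2 / 12.9 = 0.05373 h⁻¹
Fraction remaining after one interval: e^(−kτ) = e^(−0.05373 × 8.40) = 0.6368
R = 1 / (1 − 0.6368) = 1 / 0.3632 ≈ 2.75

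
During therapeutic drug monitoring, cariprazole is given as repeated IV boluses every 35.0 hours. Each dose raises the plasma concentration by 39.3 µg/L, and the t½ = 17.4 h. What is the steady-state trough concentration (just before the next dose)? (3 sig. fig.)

k = ln 2 / 17.4 = 0.03984 h⁻¹
Fraction remaining after one interval: e^(−kτ) = e^(−0.03984 × 35.0) = 0.2480
R = 1 / (1 − 0.2480) = 1.330
Css,max = 39.3 × 1.330 = 52.26 µg/L
Css,min = Css,max × e^(−kτ) = 52.26 × 0.2480 ≈ 13.0 µg/L

13.0 µg/L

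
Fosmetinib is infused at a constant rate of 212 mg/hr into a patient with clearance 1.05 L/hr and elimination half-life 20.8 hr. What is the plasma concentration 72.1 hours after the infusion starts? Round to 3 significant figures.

Css = rate / CL = 212 / 1.05 = 201.9 µg/mL
k = ln 2 / 20.8 = 0.03332 hr⁻¹
C(t) = Css (1 − e^(−kt)) = 201.9 × (1 − e^(−2.403)) = 201.9 × 0.9095 ≈ 184 µg/mL

184 µg/mL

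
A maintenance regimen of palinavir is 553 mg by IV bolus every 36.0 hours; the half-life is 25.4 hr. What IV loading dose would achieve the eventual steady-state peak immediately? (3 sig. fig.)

884 mg

k = ln 2 / 25.4 = 0.02729 hr⁻¹
Accumulation ratio R = 1 / (1 − e^(−kτ)) = 1 / (1 − e^(−0.02729×36.0)) = 1 / (1 − 0.3744) = 1.598
Loading dose = maintenance dose × R = 553 × 1.598 ≈ 884 mg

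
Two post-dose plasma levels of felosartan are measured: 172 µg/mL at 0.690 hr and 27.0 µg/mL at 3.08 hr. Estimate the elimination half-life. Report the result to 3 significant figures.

0.895 hours

k = ln(C₁/C₂) / (t₂ − t₁) = ln(172/27.0) / (3.08 − 0.690)
  = 1.852 / 2.390 = 0.7748 hr⁻¹
t½ = ln 2 / k = ln 2 / 0.7748 ≈ 0.895 hours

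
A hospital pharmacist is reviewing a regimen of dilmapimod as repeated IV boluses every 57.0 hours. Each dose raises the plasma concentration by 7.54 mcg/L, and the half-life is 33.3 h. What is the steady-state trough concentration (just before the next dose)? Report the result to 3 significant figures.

3.31 mcg/L

k = ln 2 / 33.3 = 0.02082 h⁻¹
Fraction remaining after one interval: e^(−kτ) = e^(−0.02082 × 57.0) = 0.3053
R = 1 / (1 − 0.3053) = 1.439
Css,max = 7.54 × 1.439 = 10.85 mcg/L
Css,min = Css,max × e^(−kτ) = 10.85 × 0.3053 ≈ 3.31 mcg/L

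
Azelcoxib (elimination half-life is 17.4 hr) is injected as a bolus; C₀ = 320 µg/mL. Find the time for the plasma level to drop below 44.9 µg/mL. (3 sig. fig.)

49.3 hours

k = ln 2 / 17.4 = 0.03984 hr⁻¹
C(t) = C₀ e^(−kt)  ⇒  t = ln(C₀/C) / k
t = ln(320/44.9) / 0.03984 = 1.964 / 0.03984 ≈ 49.3 hours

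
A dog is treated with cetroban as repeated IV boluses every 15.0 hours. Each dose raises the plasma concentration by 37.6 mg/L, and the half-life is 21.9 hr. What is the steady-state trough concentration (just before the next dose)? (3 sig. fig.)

61.9 mg/L

k = ln 2 / 21.9 = 0.03165 hr⁻¹
Fraction remaining after one interval: e^(−kτ) = e^(−0.03165 × 15.0) = 0.6220
R = 1 / (1 − 0.6220) = 2.646
Css,max = 37.6 × 2.646 = 99.48 mg/L
Css,min = Css,max × e^(−kτ) = 99.48 × 0.6220 ≈ 61.9 mg/L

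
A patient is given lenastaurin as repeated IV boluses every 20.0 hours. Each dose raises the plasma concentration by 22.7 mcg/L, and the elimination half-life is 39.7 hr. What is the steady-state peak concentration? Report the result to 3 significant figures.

77.0 mcg/L

k = ln 2 / 39.7 = 0.01746 hr⁻¹
Fraction remaining after one interval: e^(−kτ) = e^(−0.01746 × 20.0) = 0.7053
R = 1 / (1 − 0.7053) = 3.393
Css,max = 22.7 × 3.393 ≈ 77.0 mcg/L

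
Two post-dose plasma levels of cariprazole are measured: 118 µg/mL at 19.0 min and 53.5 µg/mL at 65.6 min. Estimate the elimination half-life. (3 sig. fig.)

40.8 minutes

k = ln(C₁/C₂) / (t₂ − t₁) = ln(118/53.5) / (65.6 − 19.0)
  = 0.7910 / 46.60 = 0.01697 min⁻¹
t½ = ln 2 / k = ln 2 / 0.01697 ≈ 40.8 minutes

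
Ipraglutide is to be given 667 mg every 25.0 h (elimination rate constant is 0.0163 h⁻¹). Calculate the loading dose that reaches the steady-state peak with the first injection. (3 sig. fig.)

Accumulation ratio R = 1 / (1 − e^(−kτ)) = 1 / (1 − e^(−0.01630×25.0)) = 1 / (1 − 0.6653) = 2.988
Loading dose = maintenance dose × R = 667 × 2.988 ≈ 1990 mg

1990 mg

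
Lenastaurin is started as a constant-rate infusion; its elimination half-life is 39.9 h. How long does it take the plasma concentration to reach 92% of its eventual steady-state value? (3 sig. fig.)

k = ln 2 / 39.9 = 0.01737 h⁻¹
f = 1 − e^(−kt)  ⇒  t = −ln(1 − f) / k
t = −ln(1 − 0.92) / 0.01737 = 2.526 / 0.01737 ≈ 145 hours

145 hours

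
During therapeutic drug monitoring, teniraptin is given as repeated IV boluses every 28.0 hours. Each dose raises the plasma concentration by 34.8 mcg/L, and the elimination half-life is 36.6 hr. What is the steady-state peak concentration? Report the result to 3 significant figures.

84.6 mcg/L

k = ln 2 / 36.6 = 0.01894 hr⁻¹
Fraction remaining after one interval: e^(−kτ) = e^(−0.01894 × 28.0) = 0.5884
R = 1 / (1 − 0.5884) = 2.430
Css,max = 34.8 × 2.430 ≈ 84.6 mcg/L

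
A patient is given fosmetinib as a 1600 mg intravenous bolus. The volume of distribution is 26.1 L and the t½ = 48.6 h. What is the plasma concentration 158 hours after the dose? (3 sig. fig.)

6.44 µg/mL

C₀ = dose / V = 1600 / 26.1 = 61.30 µg/mL
k = ln 2 / 48.6 = 0.01426 h⁻¹
C(t) = C₀ e^(−kt) = 61.30 × e^(−0.01426 × 158) = 61.30 × e^(−2.253) = 61.30 × 0.1050 ≈ 6.44 µg/mL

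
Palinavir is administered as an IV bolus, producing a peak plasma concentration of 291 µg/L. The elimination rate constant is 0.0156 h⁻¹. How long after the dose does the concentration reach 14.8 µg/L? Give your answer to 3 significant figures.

C(t) = C₀ e^(−kt)  ⇒  t = ln(C₀/C) / k
t = ln(291/14.8) / 0.01560 = 2.979 / 0.01560 ≈ 191 hours

191 hours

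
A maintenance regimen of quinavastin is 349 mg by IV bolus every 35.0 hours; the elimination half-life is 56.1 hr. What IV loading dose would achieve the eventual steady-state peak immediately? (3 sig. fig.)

994 mg

k = ln 2 / 56.1 = 0.01236 hr⁻¹
Accumulation ratio R = 1 / (1 − e^(−kτ)) = 1 / (1 − e^(−0.01236×35.0)) = 1 / (1 − 0.6489) = 2.848
Loading dose = maintenance dose × R = 349 × 2.848 ≈ 994 mg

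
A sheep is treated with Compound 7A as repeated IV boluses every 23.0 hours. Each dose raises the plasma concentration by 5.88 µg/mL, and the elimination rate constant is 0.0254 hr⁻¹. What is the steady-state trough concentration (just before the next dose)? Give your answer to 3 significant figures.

Fraction remaining after one interval: e^(−kτ) = e^(−0.02540 × 23.0) = 0.5576
R = 1 / (1 − 0.5576) = 2.260
Css,max = 5.88 × 2.260 = 13.29 µg/mL
Css,min = Css,max × e^(−kτ) = 13.29 × 0.5576 ≈ 7.41 µg/mL

7.41 µg/mL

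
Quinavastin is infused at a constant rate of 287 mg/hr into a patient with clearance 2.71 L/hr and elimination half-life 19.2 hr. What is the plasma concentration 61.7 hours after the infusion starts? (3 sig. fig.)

Css = rate / CL = 287 / 2.71 = 105.9 mg/L
k = ln 2 / 19.2 = 0.03610 hr⁻¹
C(t) = Css (1 − e^(−kt)) = 105.9 × (1 − e^(−2.227)) = 105.9 × 0.8922 ≈ 94.5 mg/L

94.5 mg/L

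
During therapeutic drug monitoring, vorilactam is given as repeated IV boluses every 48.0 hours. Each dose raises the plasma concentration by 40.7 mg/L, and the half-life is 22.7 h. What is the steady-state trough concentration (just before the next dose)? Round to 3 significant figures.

k = ln 2 / 22.7 = 0.03054 h⁻¹
Fraction remaining after one interval: e^(−kτ) = e^(−0.03054 × 48.0) = 0.2309
R = 1 / (1 − 0.2309) = 1.300
Css,max = 40.7 × 1.300 = 52.92 mg/L
Css,min = Css,max × e^(−kτ) = 52.92 × 0.2309 ≈ 12.2 mg/L

12.2 mg/L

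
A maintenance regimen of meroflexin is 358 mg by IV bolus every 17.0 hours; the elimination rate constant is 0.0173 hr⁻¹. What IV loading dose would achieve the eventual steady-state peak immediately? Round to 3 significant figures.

Accumulation ratio R = 1 / (1 − e^(−kτ)) = 1 / (1 − e^(−0.01730×17.0)) = 1 / (1 − 0.7452) = 3.925
Loading dose = maintenance dose × R = 358 × 3.925 ≈ 1410 mg

1410 mg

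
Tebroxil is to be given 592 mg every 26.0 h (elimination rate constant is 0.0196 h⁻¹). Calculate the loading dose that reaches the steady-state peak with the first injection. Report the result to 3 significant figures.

1480 mg

Accumulation ratio R = 1 / (1 − e^(−kτ)) = 1 / (1 − e^(−0.01960×26.0)) = 1 / (1 − 0.6007) = 2.505
Loading dose = maintenance dose × R = 592 × 2.505 ≈ 1480 mg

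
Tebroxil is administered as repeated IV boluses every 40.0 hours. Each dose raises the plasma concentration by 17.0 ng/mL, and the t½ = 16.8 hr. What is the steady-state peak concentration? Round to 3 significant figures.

21.0 ng/mL

k = ln 2 / 16.8 = 0.04126 hr⁻¹
Fraction remaining after one interval: e^(−kτ) = e^(−0.04126 × 40.0) = 0.1920
R = 1 / (1 − 0.1920) = 1.238
Css,max = 17.0 × 1.238 ≈ 21.0 ng/mL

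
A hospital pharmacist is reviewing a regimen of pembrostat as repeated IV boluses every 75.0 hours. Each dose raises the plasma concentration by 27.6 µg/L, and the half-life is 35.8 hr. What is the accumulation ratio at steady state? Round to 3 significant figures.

k = ln 2 / 35.8 = 0.01936 hr⁻¹
Fraction remaining after one interval: e^(−kτ) = e^(−0.01936 × 75.0) = 0.2341
R = 1 / (1 − 0.2341) = 1 / 0.7659 ≈ 1.31

1.31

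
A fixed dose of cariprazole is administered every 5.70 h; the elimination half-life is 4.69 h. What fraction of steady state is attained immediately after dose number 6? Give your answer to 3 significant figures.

k = ln 2 / 4.69 = 0.1478 h⁻¹
f_n = 1 − e^(−nkτ) = 1 − e^(−6 × 0.1478 × 5.70) = 1 − e^(−5.055) = 1 − 0.006381 ≈ 0.994

0.994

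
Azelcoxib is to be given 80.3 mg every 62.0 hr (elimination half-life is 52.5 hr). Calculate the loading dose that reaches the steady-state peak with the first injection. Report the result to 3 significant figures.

144 mg

k = ln 2 / 52.5 = 0.01320 hr⁻¹
Accumulation ratio R = 1 / (1 − e^(−kτ)) = 1 / (1 − e^(−0.01320×62.0)) = 1 / (1 − 0.4411) = 1.789
Loading dose = maintenance dose × R = 80.3 × 1.789 ≈ 144 mg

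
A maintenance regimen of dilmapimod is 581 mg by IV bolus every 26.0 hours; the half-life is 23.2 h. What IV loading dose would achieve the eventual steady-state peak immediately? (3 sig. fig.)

1080 mg

k = ln 2 / 23.2 = 0.02988 h⁻¹
Accumulation ratio R = 1 / (1 − e^(−kτ)) = 1 / (1 − e^(−0.02988×26.0)) = 1 / (1 − 0.4599) = 1.851
Loading dose = maintenance dose × R = 581 × 1.851 ≈ 1080 mg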